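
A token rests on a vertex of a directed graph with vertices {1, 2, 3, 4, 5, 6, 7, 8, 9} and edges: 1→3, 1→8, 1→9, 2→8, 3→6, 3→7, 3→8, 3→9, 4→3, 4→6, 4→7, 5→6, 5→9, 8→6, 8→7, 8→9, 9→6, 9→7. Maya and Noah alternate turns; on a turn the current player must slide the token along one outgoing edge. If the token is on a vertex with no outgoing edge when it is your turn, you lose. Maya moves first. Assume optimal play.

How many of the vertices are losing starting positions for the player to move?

4

Positions with no move are L. A position that does have a move is losing for the player to move precisely when every available move leads to a winning position for the opponent. Fill in the labels:
Every edge goes from a vertex to one that appears earlier in the order 7, 6, 9, 5, 8, 3, 4, 1, 2, so processing vertices in that order labels each vertex after all of its successors.
7: no outgoing edge → L
6: no outgoing edge → L
9: →6(L), so W
5: →6(L), so W
8: →6(L), so W
3: →6(L), so W
4: →6(L), so W
1: →3(W), 8(W), 9(W) — all W, so L
2: →8(W) only, which is W, so L
The L vertices are 1, 2, 6, 7; that is 4 in all.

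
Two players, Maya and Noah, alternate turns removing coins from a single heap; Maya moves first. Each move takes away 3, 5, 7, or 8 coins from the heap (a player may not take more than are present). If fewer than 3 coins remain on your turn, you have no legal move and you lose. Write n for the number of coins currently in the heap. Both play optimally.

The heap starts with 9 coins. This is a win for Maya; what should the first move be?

Remove 7, leaving 2.

Positions with no move are L. A position that does have a move is losing for the player to move precisely when every available move leads to a winning position for the opponent. Fill in the labels:
n=0: no move → L
n=1: no move → L
n=2: no move → L
n=3: →0(L), so W
n=4: →1(L), so W
n=5: →2(L), so W
n=6: →1(L), so W
n=7: →2(L), so W
n=8: →1(L), so W
n=9: →2(L), so W
From 9, the L positions reachable in one move are: 2, 1. Any move reaching one of these is winning.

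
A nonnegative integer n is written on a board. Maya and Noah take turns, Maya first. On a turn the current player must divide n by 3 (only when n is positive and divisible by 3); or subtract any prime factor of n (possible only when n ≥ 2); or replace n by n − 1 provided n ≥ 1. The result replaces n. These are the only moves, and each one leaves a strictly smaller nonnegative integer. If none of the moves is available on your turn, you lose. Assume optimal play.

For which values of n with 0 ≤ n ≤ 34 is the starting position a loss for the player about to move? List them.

0, 4, 8, 14, 18, 22, 25, 27, 32

Label each position W (a win for the player to move) or L (a loss). A position with no legal move is L; any other position is W exactly when some move reaches an L, and L when every move reaches a W.
n=0: no move → L
n=1: reaches L-position 0 → W
n=2: reaches L-position 0 → W
n=3: reaches L-position 0 → W
n=4: only reaches 2(W), 3(W), all W → L
n=5: reaches L-position 0 → W
n=6: reaches L-position 4 → W
n=7: reaches L-position 0 → W
n=8: only reaches 6(W), 7(W), all W → L
n=9: reaches L-position 8 → W
n=10: reaches L-position 8 → W
n=11: reaches L-position 0 → W
n=12: reaches L-position 4 → W
n=13: reaches L-position 0 → W
n=14: only reaches 7(W), 12(W), 13(W), all W → L
n=15: reaches L-position 14 → W
n=16: reaches L-position 14 → W
n=17: reaches L-position 0 → W
n=18: only reaches 6(W), 15(W), 16(W), 17(W), all W → L
n=19: reaches L-position 0 → W
n=20: reaches L-position 18 → W
n=21: reaches L-position 14 → W
n=22: only reaches 11(W), 20(W), 21(W), all W → L
n=23: reaches L-position 0 → W
n=24: reaches L-position 8 → W
n=25: only reaches 20(W), 24(W), all W → L
n=26: reaches L-position 25 → W
n=27: only reaches 9(W), 24(W), 26(W), all W → L
n=28: reaches L-position 27 → W
n=29: reaches L-position 0 → W
n=30: reaches L-position 25 → W
n=31: reaches L-position 0 → W
n=32: only reaches 30(W), 31(W), all W → L
n=33: reaches L-position 22 → W
n=34: reaches L-position 32 → W
The losing starting values of n are exactly the entries labelled L in this table (9 of them).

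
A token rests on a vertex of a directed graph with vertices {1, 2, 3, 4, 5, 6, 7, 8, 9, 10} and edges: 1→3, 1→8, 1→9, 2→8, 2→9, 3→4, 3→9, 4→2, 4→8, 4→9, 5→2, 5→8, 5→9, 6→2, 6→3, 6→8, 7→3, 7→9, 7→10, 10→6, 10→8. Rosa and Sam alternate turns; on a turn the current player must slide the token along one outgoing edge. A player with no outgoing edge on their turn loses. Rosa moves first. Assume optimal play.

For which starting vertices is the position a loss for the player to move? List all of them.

Use the standard recursion: the mover loses at a terminal position; elsewhere, the mover wins exactly when some move hands the opponent an L position.
Every edge goes from a vertex to one that appears earlier in the order 8, 9, 2, 5, 4, 3, 6, 10, 7, 1, so processing vertices in that order labels each vertex after all of its successors.
8: no outgoing edge → L
9: no outgoing edge → L
2: W (go to 9, an L position)
5: W (go to 9, an L position)
4: W (go to 9, an L position)
3: W (go to 9, an L position)
6: W (go to 8, an L position)
10: W (go to 8, an L position)
7: W (go to 9, an L position)
1: W (go to 9, an L position)
Reading off the rows marked L gives the requested list; there are 2 such vertices.

8, 9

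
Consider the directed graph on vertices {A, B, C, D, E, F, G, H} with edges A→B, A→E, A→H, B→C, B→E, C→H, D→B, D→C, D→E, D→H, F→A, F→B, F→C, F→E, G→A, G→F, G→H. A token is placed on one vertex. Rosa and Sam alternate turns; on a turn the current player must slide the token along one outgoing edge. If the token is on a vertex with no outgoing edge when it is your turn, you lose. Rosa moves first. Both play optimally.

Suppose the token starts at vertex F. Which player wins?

Rosa wins.

Classify positions by backward induction: terminal positions (no move available) are L. From any other position, the mover wins iff some move reaches an L.
Every edge goes from a vertex to one that appears earlier in the order E, H, C, B, A, F, G, D, so processing vertices in that order labels each vertex after all of its successors.
E: no outgoing edge → L
H: no outgoing edge → L
C: →H(L), so W
B: →E(L), so W
A: →H(L), so W
F: →E(L), so W
G: →H(L), so W
D: →H(L), so W
From F Rosa can move to E, reaching an L position.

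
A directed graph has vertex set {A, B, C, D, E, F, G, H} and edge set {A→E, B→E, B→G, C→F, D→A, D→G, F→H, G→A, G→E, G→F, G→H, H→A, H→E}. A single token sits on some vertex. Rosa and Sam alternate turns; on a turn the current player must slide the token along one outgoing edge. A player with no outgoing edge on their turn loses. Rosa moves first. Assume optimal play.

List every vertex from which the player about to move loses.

D, E, F

Compute win/loss labels from the base case upward. A position with no move is L. Any other position is W if it can reach an L in one move, else L.
Every edge goes from a vertex to one that appears earlier in the order E, A, H, F, G, B, D, C, so processing vertices in that order labels each vertex after all of its successors.
E: no outgoing edge → L
A: →E(L), so W
H: →E(L), so W
F: →H(W) only, which is W, so L
G: →F(L), so W
B: →E(L), so W
D: →G(W), A(W) — all W, so L
C: →F(L), so W
Reading off the rows marked L gives the requested list; there are 3 such vertices.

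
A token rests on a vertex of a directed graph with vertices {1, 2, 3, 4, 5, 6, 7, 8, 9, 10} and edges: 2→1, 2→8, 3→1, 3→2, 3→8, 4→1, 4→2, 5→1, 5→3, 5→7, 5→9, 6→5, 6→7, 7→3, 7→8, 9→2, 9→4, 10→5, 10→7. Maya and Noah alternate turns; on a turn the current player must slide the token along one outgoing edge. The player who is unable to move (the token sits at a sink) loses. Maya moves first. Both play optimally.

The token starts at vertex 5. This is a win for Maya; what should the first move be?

Move to 9.

Compute win/loss labels from the base case upward. A position with no move is L. Any other position is W if it can reach an L in one move, else L.
Every edge goes from a vertex to one that appears earlier in the order 1, 8, 2, 4, 3, 7, 9, 5, 10, 6, so processing vertices in that order labels each vertex after all of its successors.
1: no outgoing edge → L
8: no outgoing edge → L
2: can move to 8, which is L ⇒ W
4: can move to 1, which is L ⇒ W
3: can move to 8, which is L ⇒ W
7: can move to 8, which is L ⇒ W
9: moves to 4(W), 2(W); every one is W ⇒ L
5: can move to 9, which is L ⇒ W
10: moves to 5(W), 7(W); every one is W ⇒ L
6: moves to 5(W), 7(W); every one is W ⇒ L
From 5, the L positions reachable in one move are: 9, 1. Any move reaching one of these is winning.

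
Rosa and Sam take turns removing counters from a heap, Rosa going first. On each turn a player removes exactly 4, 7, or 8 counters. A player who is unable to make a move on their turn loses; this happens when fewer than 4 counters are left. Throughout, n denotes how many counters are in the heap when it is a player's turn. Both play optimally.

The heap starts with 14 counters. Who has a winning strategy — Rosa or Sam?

Classify positions by backward induction: terminal positions (no move available) are L. From any other position, the mover wins iff some move reaches an L.
n=0: no move → L
n=1: no move → L
n=2: no move → L
n=3: no move → L
n=4: W (go to 0, an L position)
n=5: W (go to 1, an L position)
n=6: W (go to 2, an L position)
n=7: W (go to 3, an L position)
n=8: W (go to 1, an L position)
n=9: W (go to 2, an L position)
n=10: W (go to 3, an L position)
n=11: W (go to 3, an L position)
n=12: L (options 8(W), 5(W), 4(W) are all W)
n=13: L (options 9(W), 6(W), 5(W) are all W)
n=14: L (options 10(W), 7(W), 6(W) are all W)
The starting position 14 is L: whatever Rosa does, the opponent receives a W position.

Sam wins.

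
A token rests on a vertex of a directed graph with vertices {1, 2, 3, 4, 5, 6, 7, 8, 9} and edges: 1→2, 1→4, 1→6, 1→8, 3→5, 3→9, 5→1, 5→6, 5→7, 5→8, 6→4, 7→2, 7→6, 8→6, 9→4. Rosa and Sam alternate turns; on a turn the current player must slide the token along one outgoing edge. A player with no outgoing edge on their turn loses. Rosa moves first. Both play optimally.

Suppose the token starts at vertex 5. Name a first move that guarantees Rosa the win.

Move to 8.

Label each position W (a win for the player to move) or L (a loss). A position with no legal move is L; any other position is W exactly when some move reaches an L, and L when every move reaches a W.
Every edge goes from a vertex to one that appears earlier in the order 2, 4, 6, 7, 8, 9, 1, 5, 3, so processing vertices in that order labels each vertex after all of its successors.
2: no outgoing edge → L
4: no outgoing edge → L
6: →4(L), so W
7: →2(L), so W
8: →6(W) only, which is W, so L
9: →4(L), so W
1: →8(L), so W
5: →8(L), so W
3: →5(W), 9(W) — all W, so L
From 5, the L positions reachable in one move are: 8.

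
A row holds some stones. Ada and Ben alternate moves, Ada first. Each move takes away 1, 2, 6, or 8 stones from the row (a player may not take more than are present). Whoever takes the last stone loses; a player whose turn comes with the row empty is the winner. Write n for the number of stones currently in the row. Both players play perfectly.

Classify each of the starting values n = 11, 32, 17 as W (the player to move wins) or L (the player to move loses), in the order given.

Label each position W (a win for the player to move) or L (a loss). A position with no legal move is W; any other position is W exactly when some move reaches an L, and L when every move reaches a W.
n=0: no move; the opponent has just taken the last stone and therefore loses → W
n=1: only reaches 0(W), which is W → L
n=2: reaches L-position 1 → W
n=3: reaches L-position 1 → W
n=4: only reaches 3(W), 2(W), all W → L
n=5: reaches L-position 4 → W
n=6: reaches L-position 4 → W
n=7: reaches L-position 1 → W
n=8: only reaches 7(W), 6(W), 2(W), 0(W), all W → L
n=9: reaches L-position 8 → W
n=10: reaches L-position 8 → W
n=11: only reaches 10(W), 9(W), 5(W), 3(W), all W → L
n=12: reaches L-position 11 → W
n=13: reaches L-position 11 → W
n=14: reaches L-position 8 → W
n=15: only reaches 14(W), 13(W), 9(W), 7(W), all W → L
n=16: reaches L-position 15 → W
n=17: reaches L-position 15 → W
n=18: only reaches 17(W), 16(W), 12(W), 10(W), all W → L
n=19: reaches L-position 18 → W
n=20: reaches L-position 18 → W
n=21: reaches L-position 15 → W
n=22: only reaches 21(W), 20(W), 16(W), 14(W), all W → L
n=23: reaches L-position 22 → W
n=24: reaches L-position 22 → W
n=25: only reaches 24(W), 23(W), 19(W), 17(W), all W → L
n=26: reaches L-position 25 → W
n=27: reaches L-position 25 → W
n=28: reaches L-position 22 → W
n=29: only reaches 28(W), 27(W), 23(W), 21(W), all W → L
n=30: reaches L-position 29 → W
n=31: reaches L-position 29 → W
n=32: only reaches 31(W), 30(W), 26(W), 24(W), all W → L

11: L, 32: L, 17: W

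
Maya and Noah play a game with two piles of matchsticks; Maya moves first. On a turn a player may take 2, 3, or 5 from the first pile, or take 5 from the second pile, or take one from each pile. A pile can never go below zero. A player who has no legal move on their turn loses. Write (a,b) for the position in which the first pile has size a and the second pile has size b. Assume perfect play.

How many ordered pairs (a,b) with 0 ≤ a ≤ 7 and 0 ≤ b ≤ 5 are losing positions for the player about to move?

Use the standard recursion: the mover loses at a terminal position; elsewhere, the mover wins exactly when some move hands the opponent an L position.
Every move lowers a or b (never raises either), so fill the grid row by row in increasing a, and left to right within a row: each cell's successors are then already labelled.
      b=0  b=1  b=2  b=3  b=4  b=5
a=0:    L    L    L    L    L    W
a=1:    L    W    W    W    W    W
a=2:    W    W    W    W    W    L
a=3:    W    W    W    W    W    L
a=4:    W    L    L    L    L    W
a=5:    W    W    W    W    W    W
a=6:    W    W    W    W    W    W
a=7:    L    W    W    W    W    W
Cells with no legal move (terminal, hence L): (0,0), (0,1), (0,2), (0,3), (0,4), (1,0).
The remaining L cells, each justified by listing all of its moves:
(2,5): only reaches (0,5)(W), (2,0)(W), (1,4)(W), all W → L
(3,5): only reaches (1,5)(W), (0,5)(W), (3,0)(W), (2,4)(W), all W → L
(4,1): only reaches (2,1)(W), (1,1)(W), (3,0)(W), all W → L
(4,2): only reaches (2,2)(W), (1,2)(W), (3,1)(W), all W → L
(4,3): only reaches (2,3)(W), (1,3)(W), (3,2)(W), all W → L
(4,4): only reaches (2,4)(W), (1,4)(W), (3,3)(W), all W → L
(7,0): only reaches (5,0)(W), (4,0)(W), (2,0)(W), all W → L
Every other cell has at least one move into one of the L cells above, so it is W.
L cells per row: a=0: 5, a=1: 1, a=2: 1, a=3: 1, a=4: 4, a=5: 0, a=6: 0, a=7: 1; total 13.

13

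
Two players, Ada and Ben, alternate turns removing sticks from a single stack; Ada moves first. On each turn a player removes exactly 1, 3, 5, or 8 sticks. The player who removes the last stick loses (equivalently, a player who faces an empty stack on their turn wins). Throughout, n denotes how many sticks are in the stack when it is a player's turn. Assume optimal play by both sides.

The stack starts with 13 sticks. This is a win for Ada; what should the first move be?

Remove 8, leaving 5.

Compute win/loss labels from the base case upward. A position with no move is W. Any other position is W if it can reach an L in one move, else L.
n=0: no move; the opponent has just taken the last stick and therefore loses → W
n=1: only reaches 0(W), which is W → L
n=2: reaches L-position 1 → W
n=3: only reaches 2(W), 0(W), all W → L
n=4: reaches L-position 3 → W
n=5: only reaches 4(W), 2(W), 0(W), all W → L
n=6: reaches L-position 5 → W
n=7: only reaches 6(W), 4(W), 2(W), all W → L
n=8: reaches L-position 7 → W
n=9: reaches L-position 1 → W
n=10: reaches L-position 7 → W
n=11: reaches L-position 3 → W
n=12: reaches L-position 7 → W
n=13: reaches L-position 5 → W
From 13, the L positions reachable in one move are: 5.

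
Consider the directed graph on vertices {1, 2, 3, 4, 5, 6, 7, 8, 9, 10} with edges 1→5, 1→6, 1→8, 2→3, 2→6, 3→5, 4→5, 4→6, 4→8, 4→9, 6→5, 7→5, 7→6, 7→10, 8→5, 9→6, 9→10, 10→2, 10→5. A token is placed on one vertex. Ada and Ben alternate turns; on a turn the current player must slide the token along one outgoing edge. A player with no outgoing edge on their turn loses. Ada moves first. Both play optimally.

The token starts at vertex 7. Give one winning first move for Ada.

Move to 5.

Compute win/loss labels from the base case upward. A position with no move is L. Any other position is W if it can reach an L in one move, else L.
Every edge goes from a vertex to one that appears earlier in the order 5, 3, 6, 8, 2, 10, 7, 1, 9, 4, so processing vertices in that order labels each vertex after all of its successors.
5: no outgoing edge → L
3: can move to 5, which is L ⇒ W
6: can move to 5, which is L ⇒ W
8: can move to 5, which is L ⇒ W
2: moves to 6(W), 3(W); every one is W ⇒ L
10: can move to 2, which is L ⇒ W
7: can move to 5, which is L ⇒ W
1: can move to 5, which is L ⇒ W
9: moves to 10(W), 6(W); every one is W ⇒ L
4: can move to 9, which is L ⇒ W
From 7, the L positions reachable in one move are: 5.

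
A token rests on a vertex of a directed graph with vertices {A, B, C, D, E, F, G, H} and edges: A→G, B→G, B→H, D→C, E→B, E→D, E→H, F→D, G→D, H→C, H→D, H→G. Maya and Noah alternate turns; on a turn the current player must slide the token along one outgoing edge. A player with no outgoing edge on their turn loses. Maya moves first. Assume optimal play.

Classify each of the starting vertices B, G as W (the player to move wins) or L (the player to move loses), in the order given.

B: W, G: L

Use the standard recursion: the mover loses at a terminal position; elsewhere, the mover wins exactly when some move hands the opponent an L position.
Every edge goes from a vertex to one that appears earlier in the order C, D, G, H, B, E, A, F, so processing vertices in that order labels each vertex after all of its successors.
C: no outgoing edge → L
D: reaches L-position C → W
G: only reaches D(W), which is W → L
H: reaches L-position G → W
B: reaches L-position G → W
E: only reaches B(W), H(W), D(W), all W → L
A: reaches L-position G → W
F: only reaches D(W), which is W → L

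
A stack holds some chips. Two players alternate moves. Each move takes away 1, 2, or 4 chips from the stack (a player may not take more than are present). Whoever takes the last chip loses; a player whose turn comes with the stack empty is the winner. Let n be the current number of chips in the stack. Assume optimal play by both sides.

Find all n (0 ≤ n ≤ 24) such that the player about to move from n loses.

1, 4, 7, 10, 13, 16, 19, 22

Build the W/L table. Terminal = W. A non-terminal position is W if it has a move to some L; otherwise it is L.
n=0: no move; the opponent has just taken the last chip and therefore loses → W
n=1: →0(W) only, which is W, so L
n=2: →1(L), so W
n=3: →1(L), so W
n=4: →3(W), 2(W), 0(W) — all W, so L
n=5: →4(L), so W
n=6: →4(L), so W
n=7: →6(W), 5(W), 3(W) — all W, so L
n=8: →7(L), so W
n=9: →7(L), so W
n=10: →9(W), 8(W), 6(W) — all W, so L
n=11: →10(L), so W
n=12: →10(L), so W
n=13: →12(W), 11(W), 9(W) — all W, so L
n=14: →13(L), so W
n=15: →13(L), so W
n=16: →15(W), 14(W), 12(W) — all W, so L
n=17: →16(L), so W
n=18: →16(L), so W
n=19: →18(W), 17(W), 15(W) — all W, so L
n=20: →19(L), so W
n=21: →19(L), so W
n=22: →21(W), 20(W), 18(W) — all W, so L
n=23: →22(L), so W
n=24: →22(L), so W
Reading off the rows marked L gives the requested list; there are 8 such values of n.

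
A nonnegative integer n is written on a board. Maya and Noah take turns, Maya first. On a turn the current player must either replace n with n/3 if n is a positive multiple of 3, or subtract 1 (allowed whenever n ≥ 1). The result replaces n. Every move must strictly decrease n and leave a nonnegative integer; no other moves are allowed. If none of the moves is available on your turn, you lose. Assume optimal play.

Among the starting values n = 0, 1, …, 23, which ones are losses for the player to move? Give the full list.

0, 2, 4, 7, 9, 11, 13, 15, 17, 19, 22

Build the W/L table. Terminal = L. A non-terminal position is W if it has a move to some L; otherwise it is L.
n=0: no move → L
n=1: reaches L-position 0 → W
n=2: only reaches 1(W), which is W → L
n=3: reaches L-position 2 → W
n=4: only reaches 3(W), which is W → L
n=5: reaches L-position 4 → W
n=6: reaches L-position 2 → W
n=7: only reaches 6(W), which is W → L
n=8: reaches L-position 7 → W
n=9: only reaches 3(W), 8(W), all W → L
n=10: reaches L-position 9 → W
n=11: only reaches 10(W), which is W → L
n=12: reaches L-position 4 → W
n=13: only reaches 12(W), which is W → L
n=14: reaches L-position 13 → W
n=15: only reaches 5(W), 14(W), all W → L
n=16: reaches L-position 15 → W
n=17: only reaches 16(W), which is W → L
n=18: reaches L-position 17 → W
n=19: only reaches 18(W), which is W → L
n=20: reaches L-position 19 → W
n=21: reaches L-position 7 → W
n=22: only reaches 21(W), which is W → L
n=23: reaches L-position 22 → W
Reading off the rows marked L gives the requested list; there are 11 such values of n.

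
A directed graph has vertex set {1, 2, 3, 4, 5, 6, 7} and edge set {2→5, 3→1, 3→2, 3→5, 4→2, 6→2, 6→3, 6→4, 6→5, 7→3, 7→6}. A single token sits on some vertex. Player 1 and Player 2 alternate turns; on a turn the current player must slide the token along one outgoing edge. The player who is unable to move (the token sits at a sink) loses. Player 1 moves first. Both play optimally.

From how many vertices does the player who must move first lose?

Build the W/L table. Terminal = L. A non-terminal position is W if it has a move to some L; otherwise it is L.
Every edge goes from a vertex to one that appears earlier in the order 1, 5, 2, 4, 3, 6, 7, so processing vertices in that order labels each vertex after all of its successors.
1: no outgoing edge → L
5: no outgoing edge → L
2: W (go to 5, an L position)
4: L (sole option 2(W) is W)
3: W (go to 5, an L position)
6: W (go to 4, an L position)
7: L (options 6(W), 3(W) are all W)
The L vertices are 1, 4, 5, 7; that is 4 in all.

4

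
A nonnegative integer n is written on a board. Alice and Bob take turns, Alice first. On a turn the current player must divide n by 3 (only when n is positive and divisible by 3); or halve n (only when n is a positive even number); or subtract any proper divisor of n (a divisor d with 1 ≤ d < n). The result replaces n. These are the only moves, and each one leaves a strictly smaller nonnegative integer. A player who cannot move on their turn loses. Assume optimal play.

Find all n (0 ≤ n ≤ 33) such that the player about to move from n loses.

0, 1, 4, 7, 9, 11, 13, 15, 17, 19, 23, 25, 28, 31

Work bottom-up. With no move the player to move loses. Otherwise the position is W if at least one move leads to an L position for the opponent, and L if every move leads to a W.
n=0: no move → L
n=1: no move → L
n=2: W (go to 1, an L position)
n=3: W (go to 1, an L position)
n=4: L (options 2(W), 3(W) are all W)
n=5: W (go to 4, an L position)
n=6: W (go to 4, an L position)
n=7: L (sole option 6(W) is W)
n=8: W (go to 4, an L position)
n=9: L (options 3(W), 6(W), 8(W) are all W)
n=10: W (go to 9, an L position)
n=11: L (sole option 10(W) is W)
n=12: W (go to 4, an L position)
n=13: L (sole option 12(W) is W)
n=14: W (go to 7, an L position)
n=15: L (options 5(W), 10(W), 12(W), 14(W) are all W)
n=16: W (go to 15, an L position)
n=17: L (sole option 16(W) is W)
n=18: W (go to 9, an L position)
n=19: L (sole option 18(W) is W)
n=20: W (go to 15, an L position)
n=21: W (go to 7, an L position)
n=22: W (go to 11, an L position)
n=23: L (sole option 22(W) is W)
n=24: W (go to 23, an L position)
n=25: L (options 20(W), 24(W) are all W)
n=26: W (go to 13, an L position)
n=27: W (go to 9, an L position)
n=28: L (options 14(W), 21(W), 24(W), 26(W), 27(W) are all W)
n=29: W (go to 28, an L position)
n=30: W (go to 15, an L position)
n=31: L (sole option 30(W) is W)
n=32: W (go to 28, an L position)
n=33: W (go to 11, an L position)
Reading off the rows marked L gives the requested list; there are 14 such values of n.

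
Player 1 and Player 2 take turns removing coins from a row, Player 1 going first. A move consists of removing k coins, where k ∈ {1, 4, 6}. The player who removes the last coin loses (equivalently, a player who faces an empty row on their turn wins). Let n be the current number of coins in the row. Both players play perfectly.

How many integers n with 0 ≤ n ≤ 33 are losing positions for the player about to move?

14

Work bottom-up. With no move the player to move wins. Otherwise the position is W if at least one move leads to an L position for the opponent, and L if every move leads to a W.
n=0: no move; the opponent has just taken the last coin and therefore loses → W
n=1: →0(W) only, which is W, so L
n=2: →1(L), so W
n=3: →2(W) only, which is W, so L
n=4: →3(L), so W
n=5: →1(L), so W
n=6: →5(W), 2(W), 0(W) — all W, so L
n=7: →6(L), so W
n=8: →7(W), 4(W), 2(W) — all W, so L
n=9: →8(L), so W
n=10: →6(L), so W
n=11: →10(W), 7(W), 5(W) — all W, so L
n=12: →11(L), so W
n=13: →12(W), 9(W), 7(W) — all W, so L
n=14: →13(L), so W
n=15: →11(L), so W
n=16: →15(W), 12(W), 10(W) — all W, so L
n=17: →16(L), so W
n=18: →17(W), 14(W), 12(W) — all W, so L
n=19: →18(L), so W
n=20: →16(L), so W
n=21: →20(W), 17(W), 15(W) — all W, so L
n=22: →21(L), so W
n=23: →22(W), 19(W), 17(W) — all W, so L
n=24: →23(L), so W
n=25: →21(L), so W
n=26: →25(W), 22(W), 20(W) — all W, so L
n=27: →26(L), so W
n=28: →27(W), 24(W), 22(W) — all W, so L
n=29: →28(L), so W
n=30: →26(L), so W
n=31: →30(W), 27(W), 25(W) — all W, so L
n=32: →31(L), so W
n=33: →32(W), 29(W), 27(W) — all W, so L
L entries with 0 ≤ n ≤ 33: n = 1, 3, 6, 8, 11, 13, 16, 18, 21, 23, 26, 28, 31, 33; that makes 14.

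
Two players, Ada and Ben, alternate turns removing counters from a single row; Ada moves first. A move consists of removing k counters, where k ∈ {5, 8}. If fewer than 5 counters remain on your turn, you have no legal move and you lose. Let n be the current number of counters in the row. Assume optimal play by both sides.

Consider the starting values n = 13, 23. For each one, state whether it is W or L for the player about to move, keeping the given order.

13: L, 23: W

Work bottom-up. With no move the player to move loses. Otherwise the position is W if at least one move leads to an L position for the opponent, and L if every move leads to a W.
n=0: no move → L
n=1: no move → L
n=2: no move → L
n=3: no move → L
n=4: no move → L
n=5: W (go to 0, an L position)
n=6: W (go to 1, an L position)
n=7: W (go to 2, an L position)
n=8: W (go to 3, an L position)
n=9: W (go to 4, an L position)
n=10: W (go to 2, an L position)
n=11: W (go to 3, an L position)
n=12: W (go to 4, an L position)
n=13: L (options 8(W), 5(W) are all W)
n=14: L (options 9(W), 6(W) are all W)
n=15: L (options 10(W), 7(W) are all W)
n=16: L (options 11(W), 8(W) are all W)
n=17: L (options 12(W), 9(W) are all W)
n=18: W (go to 13, an L position)
n=19: W (go to 14, an L position)
n=20: W (go to 15, an L position)
n=21: W (go to 16, an L position)
n=22: W (go to 17, an L position)
n=23: W (go to 15, an L position)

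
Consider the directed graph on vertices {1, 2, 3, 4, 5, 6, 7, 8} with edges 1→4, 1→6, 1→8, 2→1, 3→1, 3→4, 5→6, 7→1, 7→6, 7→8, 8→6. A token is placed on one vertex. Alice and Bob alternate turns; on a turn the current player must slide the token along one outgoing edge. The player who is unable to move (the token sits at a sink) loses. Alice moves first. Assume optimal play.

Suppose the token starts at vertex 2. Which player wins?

Compute win/loss labels from the base case upward. A position with no move is L. Any other position is W if it can reach an L in one move, else L.
Every edge goes from a vertex to one that appears earlier in the order 4, 6, 8, 1, 7, 3, 2, 5, so processing vertices in that order labels each vertex after all of its successors.
4: no outgoing edge → L
6: no outgoing edge → L
8: W (go to 6, an L position)
1: W (go to 6, an L position)
7: W (go to 6, an L position)
3: W (go to 4, an L position)
2: L (sole option 1(W) is W)
5: W (go to 6, an L position)
The starting position 2 is L: whatever Alice does, the opponent receives a W position.

Bob wins.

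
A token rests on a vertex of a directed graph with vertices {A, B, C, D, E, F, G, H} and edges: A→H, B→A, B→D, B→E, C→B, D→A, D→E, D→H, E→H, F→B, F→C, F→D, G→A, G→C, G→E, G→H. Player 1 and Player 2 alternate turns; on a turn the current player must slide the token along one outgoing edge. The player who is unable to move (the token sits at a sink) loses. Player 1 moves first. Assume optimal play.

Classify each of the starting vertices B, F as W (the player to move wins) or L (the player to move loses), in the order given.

B: L, F: W

Classify positions by backward induction: terminal positions (no move available) are L. From any other position, the mover wins iff some move reaches an L.
Every edge goes from a vertex to one that appears earlier in the order H, E, A, D, B, C, F, G, so processing vertices in that order labels each vertex after all of its successors.
H: no outgoing edge → L
E: W (go to H, an L position)
A: W (go to H, an L position)
D: W (go to H, an L position)
B: L (options D(W), A(W), E(W) are all W)
C: W (go to B, an L position)
F: W (go to B, an L position)
G: W (go to H, an L position)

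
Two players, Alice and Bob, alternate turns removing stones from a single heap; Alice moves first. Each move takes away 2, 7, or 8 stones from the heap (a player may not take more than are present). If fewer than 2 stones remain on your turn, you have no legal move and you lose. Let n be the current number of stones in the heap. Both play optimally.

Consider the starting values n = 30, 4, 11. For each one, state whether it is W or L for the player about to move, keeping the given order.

Positions with no move are L. A position that does have a move is losing for the player to move precisely when every available move leads to a winning position for the opponent. Fill in the labels:
n=0: no move → L
n=1: no move → L
n=2: →0(L), so W
n=3: →1(L), so W
n=4: →2(W) only, which is W, so L
n=5: →3(W) only, which is W, so L
n=6: →4(L), so W
n=7: →5(L), so W
n=8: →1(L), so W
n=9: →1(L), so W
n=10: →8(W), 3(W), 2(W) — all W, so L
n=11: →4(L), so W
n=12: →10(L), so W
n=13: →5(L), so W
n=14: →12(W), 7(W), 6(W) — all W, so L
n=15: →13(W), 8(W), 7(W) — all W, so L
n=16: →14(L), so W
n=17: →15(L), so W
n=18: →10(L), so W
n=19: →17(W), 12(W), 11(W) — all W, so L
n=20: →18(W), 13(W), 12(W) — all W, so L
n=21: →19(L), so W
n=22: →20(L), so W
n=23: →15(L), so W
n=24: →22(W), 17(W), 16(W) — all W, so L
n=25: →23(W), 18(W), 17(W) — all W, so L
n=26: →24(L), so W
n=27: →25(L), so W
n=28: →20(L), so W
n=29: →27(W), 22(W), 21(W) — all W, so L
n=30: →28(W), 23(W), 22(W) — all W, so L

30: L, 4: L, 11: W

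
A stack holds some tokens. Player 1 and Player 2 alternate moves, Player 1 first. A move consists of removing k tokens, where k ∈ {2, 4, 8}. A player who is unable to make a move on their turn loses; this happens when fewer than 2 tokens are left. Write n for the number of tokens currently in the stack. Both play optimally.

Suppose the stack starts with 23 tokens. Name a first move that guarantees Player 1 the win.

Remove 4, leaving 19.

Compute win/loss labels from the base case upward. A position with no move is L. Any other position is W if it can reach an L in one move, else L.
n=0: no move → L
n=1: no move → L
n=2: →0(L), so W
n=3: →1(L), so W
n=4: →0(L), so W
n=5: →1(L), so W
n=6: →4(W), 2(W) — all W, so L
n=7: →5(W), 3(W) — all W, so L
n=8: →6(L), so W
n=9: →7(L), so W
n=10: →6(L), so W
n=11: →7(L), so W
n=12: →10(W), 8(W), 4(W) — all W, so L
n=13: →11(W), 9(W), 5(W) — all W, so L
n=14: →12(L), so W
n=15: →13(L), so W
n=16: →12(L), so W
n=17: →13(L), so W
n=18: →16(W), 14(W), 10(W) — all W, so L
n=19: →17(W), 15(W), 11(W) — all W, so L
n=20: →18(L), so W
n=21: →19(L), so W
n=22: →18(L), so W
n=23: →19(L), so W
From 23, the L positions reachable in one move are: 19.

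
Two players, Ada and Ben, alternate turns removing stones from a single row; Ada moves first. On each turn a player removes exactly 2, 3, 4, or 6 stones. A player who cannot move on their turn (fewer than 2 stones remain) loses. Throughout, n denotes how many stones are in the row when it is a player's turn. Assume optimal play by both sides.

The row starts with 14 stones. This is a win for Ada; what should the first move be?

Remove 6, leaving 8.

Classify positions by backward induction: terminal positions (no move available) are L. From any other position, the mover wins iff some move reaches an L.
n=0: no move → L
n=1: no move → L
n=2: reaches L-position 0 → W
n=3: reaches L-position 1 → W
n=4: reaches L-position 1 → W
n=5: reaches L-position 1 → W
n=6: reaches L-position 0 → W
n=7: reaches L-position 1 → W
n=8: only reaches 6(W), 5(W), 4(W), 2(W), all W → L
n=9: only reaches 7(W), 6(W), 5(W), 3(W), all W → L
n=10: reaches L-position 8 → W
n=11: reaches L-position 9 → W
n=12: reaches L-position 9 → W
n=13: reaches L-position 9 → W
n=14: reaches L-position 8 → W
From 14, the L positions reachable in one move are: 8.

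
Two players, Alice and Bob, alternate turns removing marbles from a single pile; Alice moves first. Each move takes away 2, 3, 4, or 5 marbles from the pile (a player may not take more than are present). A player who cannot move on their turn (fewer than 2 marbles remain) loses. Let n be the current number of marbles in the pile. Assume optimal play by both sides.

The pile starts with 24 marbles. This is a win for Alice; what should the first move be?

Remove 2, leaving 22.

Compute win/loss labels from the base case upward. A position with no move is L. Any other position is W if it can reach an L in one move, else L.
n=0: no move → L
n=1: no move → L
n=2: can move to 0, which is L ⇒ W
n=3: can move to 1, which is L ⇒ W
n=4: can move to 1, which is L ⇒ W
n=5: can move to 1, which is L ⇒ W
n=6: can move to 1, which is L ⇒ W
n=7: moves to 5(W), 4(W), 3(W), 2(W); every one is W ⇒ L
n=8: moves to 6(W), 5(W), 4(W), 3(W); every one is W ⇒ L
n=9: can move to 7, which is L ⇒ W
n=10: can move to 8, which is L ⇒ W
n=11: can move to 8, which is L ⇒ W
n=12: can move to 8, which is L ⇒ W
n=13: can move to 8, which is L ⇒ W
n=14: moves to 12(W), 11(W), 10(W), 9(W); every one is W ⇒ L
n=15: moves to 13(W), 12(W), 11(W), 10(W); every one is W ⇒ L
n=16: can move to 14, which is L ⇒ W
n=17: can move to 15, which is L ⇒ W
n=18: can move to 15, which is L ⇒ W
n=19: can move to 15, which is L ⇒ W
n=20: can move to 15, which is L ⇒ W
n=21: moves to 19(W), 18(W), 17(W), 16(W); every one is W ⇒ L
n=22: moves to 20(W), 19(W), 18(W), 17(W); every one is W ⇒ L
n=23: can move to 21, which is L ⇒ W
n=24: can move to 22, which is L ⇒ W
From 24, the L positions reachable in one move are: 22, 21. Any move reaching one of these is winning.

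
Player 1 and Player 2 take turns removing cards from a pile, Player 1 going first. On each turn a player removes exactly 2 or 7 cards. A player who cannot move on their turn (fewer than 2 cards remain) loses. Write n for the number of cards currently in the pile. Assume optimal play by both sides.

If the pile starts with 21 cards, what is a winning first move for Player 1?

Remove 2, leaving 19.

Positions with no move are L. A position that does have a move is losing for the player to move precisely when every available move leads to a winning position for the opponent. Fill in the labels:
n=0: no move → L
n=1: no move → L
n=2: W (go to 0, an L position)
n=3: W (go to 1, an L position)
n=4: L (sole option 2(W) is W)
n=5: L (sole option 3(W) is W)
n=6: W (go to 4, an L position)
n=7: W (go to 5, an L position)
n=8: W (go to 1, an L position)
n=9: L (options 7(W), 2(W) are all W)
n=10: L (options 8(W), 3(W) are all W)
n=11: W (go to 9, an L position)
n=12: W (go to 10, an L position)
n=13: L (options 11(W), 6(W) are all W)
n=14: L (options 12(W), 7(W) are all W)
n=15: W (go to 13, an L position)
n=16: W (go to 14, an L position)
n=17: W (go to 10, an L position)
n=18: L (options 16(W), 11(W) are all W)
n=19: L (options 17(W), 12(W) are all W)
n=20: W (go to 18, an L position)
n=21: W (go to 19, an L position)
From 21, the L positions reachable in one move are: 19, 14. Any move reaching one of these is winning.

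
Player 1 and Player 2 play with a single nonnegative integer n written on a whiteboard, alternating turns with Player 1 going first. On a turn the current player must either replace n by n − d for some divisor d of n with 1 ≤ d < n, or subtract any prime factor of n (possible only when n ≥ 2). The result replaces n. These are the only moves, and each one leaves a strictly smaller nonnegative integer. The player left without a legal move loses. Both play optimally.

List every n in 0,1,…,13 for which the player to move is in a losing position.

Classify positions by backward induction: terminal positions (no move available) are L. From any other position, the mover wins iff some move reaches an L.
n=0: no move → L
n=1: no move → L
n=2: W (go to 0, an L position)
n=3: W (go to 0, an L position)
n=4: L (options 2(W), 3(W) are all W)
n=5: W (go to 0, an L position)
n=6: W (go to 4, an L position)
n=7: W (go to 0, an L position)
n=8: W (go to 4, an L position)
n=9: L (options 6(W), 8(W) are all W)
n=10: W (go to 9, an L position)
n=11: W (go to 0, an L position)
n=12: W (go to 9, an L position)
n=13: W (go to 0, an L position)
Reading off the rows marked L gives the requested list; there are 4 such values of n.

0, 1, 4, 9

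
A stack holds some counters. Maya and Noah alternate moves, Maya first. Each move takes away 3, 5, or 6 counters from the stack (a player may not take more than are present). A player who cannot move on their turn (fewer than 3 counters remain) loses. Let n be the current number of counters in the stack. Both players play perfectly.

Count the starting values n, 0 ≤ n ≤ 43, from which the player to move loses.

15

Label each position W (a win for the player to move) or L (a loss). A position with no legal move is L; any other position is W exactly when some move reaches an L, and L when every move reaches a W.
n=0: no move → L
n=1: no move → L
n=2: no move → L
n=3: can move to 0, which is L ⇒ W
n=4: can move to 1, which is L ⇒ W
n=5: can move to 2, which is L ⇒ W
n=6: can move to 1, which is L ⇒ W
n=7: can move to 2, which is L ⇒ W
n=8: can move to 2, which is L ⇒ W
n=9: moves to 6(W), 4(W), 3(W); every one is W ⇒ L
n=10: moves to 7(W), 5(W), 4(W); every one is W ⇒ L
n=11: moves to 8(W), 6(W), 5(W); every one is W ⇒ L
n=12: can move to 9, which is L ⇒ W
n=13: can move to 10, which is L ⇒ W
n=14: can move to 11, which is L ⇒ W
n=15: can move to 10, which is L ⇒ W
n=16: can move to 11, which is L ⇒ W
n=17: can move to 11, which is L ⇒ W
n=18: moves to 15(W), 13(W), 12(W); every one is W ⇒ L
n=19: moves to 16(W), 14(W), 13(W); every one is W ⇒ L
n=20: moves to 17(W), 15(W), 14(W); every one is W ⇒ L
n=21: can move to 18, which is L ⇒ W
n=22: can move to 19, which is L ⇒ W
n=23: can move to 20, which is L ⇒ W
n=24: can move to 19, which is L ⇒ W
n=25: can move to 20, which is L ⇒ W
n=26: can move to 20, which is L ⇒ W
n=27: moves to 24(W), 22(W), 21(W); every one is W ⇒ L
n=28: moves to 25(W), 23(W), 22(W); every one is W ⇒ L
n=29: moves to 26(W), 24(W), 23(W); every one is W ⇒ L
n=30: can move to 27, which is L ⇒ W
n=31: can move to 28, which is L ⇒ W
n=32: can move to 29, which is L ⇒ W
n=33: can move to 28, which is L ⇒ W
n=34: can move to 29, which is L ⇒ W
n=35: can move to 29, which is L ⇒ W
n=36: moves to 33(W), 31(W), 30(W); every one is W ⇒ L
n=37: moves to 34(W), 32(W), 31(W); every one is W ⇒ L
n=38: moves to 35(W), 33(W), 32(W); every one is W ⇒ L
n=39: can move to 36, which is L ⇒ W
n=40: can move to 37, which is L ⇒ W
n=41: can move to 38, which is L ⇒ W
n=42: can move to 37, which is L ⇒ W
n=43: can move to 38, which is L ⇒ W
L entries with 0 ≤ n ≤ 43: n = 0, 1, 2, 9, 10, 11, 18, 19, 20, 27, 28, 29, 36, 37, 38; that makes 15.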